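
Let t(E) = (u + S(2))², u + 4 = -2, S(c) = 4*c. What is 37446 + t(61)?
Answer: 37450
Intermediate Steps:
u = -6 (u = -4 - 2 = -6)
t(E) = 4 (t(E) = (-6 + 4*2)² = (-6 + 8)² = 2² = 4)
37446 + t(61) = 37446 + 4 = 37450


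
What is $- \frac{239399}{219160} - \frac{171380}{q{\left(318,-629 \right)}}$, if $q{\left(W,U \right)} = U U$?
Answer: $- \frac{132275700559}{86708681560} \approx -1.5255$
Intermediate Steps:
$q{\left(W,U \right)} = U^{2}$
$- \frac{239399}{219160} - \frac{171380}{q{\left(318,-629 \right)}} = - \frac{239399}{219160} - \frac{171380}{\left(-629\right)^{2}} = \left(-239399\right) \frac{1}{219160} - \frac{171380}{395641} = - \frac{239399}{219160} - \frac{171380}{395641} = - \frac{132275700559}{86708681560}$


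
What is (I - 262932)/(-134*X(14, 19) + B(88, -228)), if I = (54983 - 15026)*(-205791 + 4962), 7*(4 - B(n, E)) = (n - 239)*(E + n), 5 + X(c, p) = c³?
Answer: 8024787285/370042 ≈ 21686.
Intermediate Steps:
X(c, p) = -5 + c³
B(n, E) = 4 - (-239 + n)*(E + n)/7 (B(n, E) = 4 - (n - 239)*(E + n)/7 = 4 - (-239 + n)*(E + n)/7)
I = -8024524353 (I = 39957*(-200829) = -8024524353)
(I - 262932)/(-134*X(14, 19) + B(88, -228)) = (-8024524353 - 262932)/(-134*(-5 + 14³) + (4 - ⅐*88² + (239/7)*(-228) + (239/7)*88 - ⅐*(-228)*88)) = -8024787285/(-134*(-5 + 2744) + (4 - ⅐*7744 - 54492/7 + 21032/7 + 20064/7)) = -8024787285/(-134*2739 + (4 - 7744/7 - 54492/7 + 21032/7 + 20064/7)) = -8024787285/(-367026 - 3016) = -8024787285/(-370042) = -8024787285*(-1/370042) = 8024787285/370042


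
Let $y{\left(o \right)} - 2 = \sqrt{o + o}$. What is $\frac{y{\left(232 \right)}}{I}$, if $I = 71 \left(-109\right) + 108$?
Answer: $- \frac{2}{7631} - \frac{4 \sqrt{29}}{7631} \approx -0.0030849$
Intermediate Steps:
$y{\left(o \right)} = 2 + \sqrt{2} \sqrt{o}$ ($y{\left(o \right)} = 2 + \sqrt{o + o} = 2 + \sqrt{2 o} = 2 + \sqrt{2} \sqrt{o}$)
$I = -7631$ ($I = -7739 + 108 = -7631$)
$\frac{y{\left(232 \right)}}{I} = \frac{2 + \sqrt{2} \sqrt{232}}{-7631} = \left(2 + \sqrt{2} \cdot 2 \sqrt{58}\right) \left(- \frac{1}{7631}\right) = \left(2 + 4 \sqrt{29}\right) \left(- \frac{1}{7631}\right) = - \frac{2}{7631} - \frac{4 \sqrt{29}}{7631}$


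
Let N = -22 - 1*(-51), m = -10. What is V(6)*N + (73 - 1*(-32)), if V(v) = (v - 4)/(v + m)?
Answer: 181/2 ≈ 90.500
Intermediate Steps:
V(v) = (-4 + v)/(-10 + v) (V(v) = (v - 4)/(v - 10) = (-4 + v)/(-10 + v))
N = 29 (N = -22 + 51 = 29)
V(6)*N + (73 - 1*(-32)) = ((-4 + 6)/(-10 + 6))*29 + (73 - 1*(-32)) = (2/(-4))*29 + (73 + 32) = -¼*2*29 + 105 = -½*29 + 105 = -29/2 + 105 = 181/2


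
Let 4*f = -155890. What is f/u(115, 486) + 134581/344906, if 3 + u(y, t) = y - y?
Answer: 6721126414/517359 ≈ 12991.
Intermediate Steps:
f = -77945/2 (f = (1/4)*(-155890) = -77945/2 ≈ -38973.)
u(y, t) = -3 (u(y, t) = -3 + (y - y) = -3 + 0 = -3)
f/u(115, 486) + 134581/344906 = -77945/2/(-3) + 134581/344906 = -77945/2*(-1/3) + 134581*(1/344906) = 77945/6 + 134581/344906 = 6721126414/517359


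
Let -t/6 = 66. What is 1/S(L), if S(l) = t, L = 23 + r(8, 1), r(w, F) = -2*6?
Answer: -1/396 ≈ -0.0025253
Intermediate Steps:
r(w, F) = -12
t = -396 (t = -6*66 = -396)
L = 11 (L = 23 - 12 = 11)
S(l) = -396
1/S(L) = 1/(-396) = -1/396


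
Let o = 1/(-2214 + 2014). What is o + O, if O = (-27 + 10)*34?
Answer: -115601/200 ≈ -578.00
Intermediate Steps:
o = -1/200 (o = 1/(-200) = -1/200 ≈ -0.0050000)
O = -578 (O = -17*34 = -578)
o + O = -1/200 - 578 = -115601/200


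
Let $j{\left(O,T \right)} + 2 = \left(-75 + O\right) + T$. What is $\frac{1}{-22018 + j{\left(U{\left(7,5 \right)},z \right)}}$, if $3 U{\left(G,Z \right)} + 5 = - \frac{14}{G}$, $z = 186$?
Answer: $- \frac{3}{65734} \approx -4.5638 \cdot 10^{-5}$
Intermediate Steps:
$U{\left(G,Z \right)} = - \frac{5}{3} - \frac{14}{3 G}$ ($U{\left(G,Z \right)} = - \frac{5}{3} + \frac{\left(-14\right) \frac{1}{G}}{3} = - \frac{5}{3} - \frac{14}{3 G}$)
$j{\left(O,T \right)} = -77 + O + T$ ($j{\left(O,T \right)} = -2 + \left(\left(-75 + O\right) + T\right) = -2 + \left(-75 + O + T\right) = -77 + O + T$)
$\frac{1}{-22018 + j{\left(U{\left(7,5 \right)},z \right)}} = \frac{1}{-22018 + \left(-77 + \frac{-14 - 35}{3 \cdot 7} + 186\right)} = \frac{1}{-22018 + \left(-77 + \frac{1}{3} \cdot \frac{1}{7} \left(-14 - 35\right) + 186\right)} = \frac{1}{-22018 + \left(-77 + \frac{1}{3} \cdot \frac{1}{7} \left(-49\right) + 186\right)} = \frac{1}{-22018 - - \frac{320}{3}} = \frac{1}{-22018 + \frac{320}{3}} = \frac{1}{- \frac{65734}{3}} = - \frac{3}{65734}$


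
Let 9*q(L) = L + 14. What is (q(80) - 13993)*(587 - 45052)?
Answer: 5595608995/9 ≈ 6.2173e+8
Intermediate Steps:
q(L) = 14/9 + L/9 (q(L) = (L + 14)/9 = (14 + L)/9 = 14/9 + L/9)
(q(80) - 13993)*(587 - 45052) = ((14/9 + (1/9)*80) - 13993)*(587 - 45052) = ((14/9 + 80/9) - 13993)*(-44465) = (94/9 - 13993)*(-44465) = -125843/9*(-44465) = 5595608995/9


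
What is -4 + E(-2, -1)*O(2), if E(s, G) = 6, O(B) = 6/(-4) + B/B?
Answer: -7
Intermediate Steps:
O(B) = -½ (O(B) = 6*(-¼) + 1 = -3/2 + 1 = -½)
-4 + E(-2, -1)*O(2) = -4 + 6*(-½) = -4 - 3 = -7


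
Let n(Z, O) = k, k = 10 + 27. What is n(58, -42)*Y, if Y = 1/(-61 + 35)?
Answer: -37/26 ≈ -1.4231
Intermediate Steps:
k = 37
n(Z, O) = 37
Y = -1/26 (Y = 1/(-26) = -1/26 ≈ -0.038462)
n(58, -42)*Y = 37*(-1/26) = -37/26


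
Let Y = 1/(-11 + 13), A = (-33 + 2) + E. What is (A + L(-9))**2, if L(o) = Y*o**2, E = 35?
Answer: 7921/4 ≈ 1980.3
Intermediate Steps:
A = 4 (A = (-33 + 2) + 35 = -31 + 35 = 4)
Y = 1/2 ≈ 0.50000
L(o) = o**2/2
(A + L(-9))**2 = (4 + (1/2)*(-9)**2)**2 = (4 + (1/2)*81)**2 = (4 + 81/2)**2 = (89/2)**2 = 7921/4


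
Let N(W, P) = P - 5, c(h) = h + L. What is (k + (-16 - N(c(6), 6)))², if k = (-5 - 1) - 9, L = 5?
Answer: 1024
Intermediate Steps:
c(h) = 5 + h (c(h) = h + 5 = 5 + h)
N(W, P) = -5 + P
k = -15 (k = -6 - 9 = -15)
(k + (-16 - N(c(6), 6)))² = (-15 + (-16 - (-5 + 6)))² = (-15 + (-16 - 1*1))² = (-15 + (-16 - 1))² = (-15 - 17)² = (-32)² = 1024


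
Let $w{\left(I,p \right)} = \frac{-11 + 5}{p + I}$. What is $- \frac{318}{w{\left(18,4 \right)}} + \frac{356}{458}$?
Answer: $\frac{267192}{229} \approx 1166.8$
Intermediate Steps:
$w{\left(I,p \right)} = - \frac{6}{I + p}$
$- \frac{318}{w{\left(18,4 \right)}} + \frac{356}{458} = - \frac{318}{\left(-6\right) \frac{1}{18 + 4}} + \frac{356}{458} = - \frac{318}{\left(-6\right) \frac{1}{22}} + 356 \cdot \frac{1}{458} = - \frac{318}{\left(-6\right) \frac{1}{22}} + \frac{178}{229} = - \frac{318}{- \frac{3}{11}} + \frac{178}{229} = \left(-318\right) \left(- \frac{11}{3}\right) + \frac{178}{229} = 1166 + \frac{178}{229} = \frac{267192}{229}$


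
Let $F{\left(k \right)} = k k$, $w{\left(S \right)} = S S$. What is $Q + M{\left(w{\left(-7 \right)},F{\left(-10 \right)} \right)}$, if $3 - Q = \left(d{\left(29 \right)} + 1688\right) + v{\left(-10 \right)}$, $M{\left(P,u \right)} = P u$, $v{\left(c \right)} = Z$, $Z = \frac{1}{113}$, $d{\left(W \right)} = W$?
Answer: $\frac{360017}{113} \approx 3186.0$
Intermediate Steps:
$w{\left(S \right)} = S^{2}$
$F{\left(k \right)} = k^{2}$
$Z = \frac{1}{113} \approx 0.0088496$
$v{\left(c \right)} = \frac{1}{113}$
$Q = - \frac{193683}{113}$ ($Q = 3 - \left(\left(29 + 1688\right) + \frac{1}{113}\right) = 3 - \left(1717 + \frac{1}{113}\right) = 3 - \frac{194022}{113} = - \frac{193683}{113} \approx -1714.0$)
$Q + M{\left(w{\left(-7 \right)},F{\left(-10 \right)} \right)} = - \frac{193683}{113} + \left(-7\right)^{2} \left(-10\right)^{2} = - \frac{193683}{113} + 49 \cdot 100 = - \frac{193683}{113} + 4900 = \frac{360017}{113}$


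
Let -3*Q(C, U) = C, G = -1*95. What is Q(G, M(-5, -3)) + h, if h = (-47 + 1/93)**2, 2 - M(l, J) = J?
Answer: 19370785/8649 ≈ 2239.7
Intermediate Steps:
G = -95
M(l, J) = 2 - J
Q(C, U) = -C/3
h = 19096900/8649 (h = (-47 + 1/93)**2 = (-4370/93)**2 = 19096900/8649 ≈ 2208.0)
Q(G, M(-5, -3)) + h = -1/3*(-95) + 19096900/8649 = 95/3 + 19096900/8649 = 19370785/8649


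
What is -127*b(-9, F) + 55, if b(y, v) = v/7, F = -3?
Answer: 766/7 ≈ 109.43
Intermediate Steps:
b(y, v) = v/7 (b(y, v) = v*(⅐) = v/7)
-127*b(-9, F) + 55 = -127*(-3)/7 + 55 = -127*(-3/7) + 55 = 381/7 + 55 = 766/7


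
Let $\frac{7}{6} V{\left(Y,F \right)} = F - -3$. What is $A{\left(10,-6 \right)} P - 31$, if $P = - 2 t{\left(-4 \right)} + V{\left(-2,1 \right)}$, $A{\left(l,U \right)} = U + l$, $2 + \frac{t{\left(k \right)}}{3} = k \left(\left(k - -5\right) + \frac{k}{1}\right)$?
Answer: $- \frac{1801}{7} \approx -257.29$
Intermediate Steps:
$t{\left(k \right)} = -6 + 3 k \left(5 + 2 k\right)$ ($t{\left(k \right)} = -6 + 3 k \left(\left(k - -5\right) + \frac{k}{1}\right) = -6 + 3 k \left(\left(k + 5\right) + k 1\right) = -6 + 3 k \left(\left(5 + k\right) + k\right) = -6 + 3 k \left(5 + 2 k\right)$)
$V{\left(Y,F \right)} = \frac{18}{7} + \frac{6 F}{7}$ ($V{\left(Y,F \right)} = \frac{6 \left(F - -3\right)}{7} = \frac{6 \left(F + 3\right)}{7} = \frac{6 \left(3 + F\right)}{7} = \frac{18}{7} + \frac{6 F}{7}$)
$P = - \frac{396}{7}$ ($P = - 2 \left(-6 + 6 \left(-4\right)^{2} + 15 \left(-4\right)\right) + \left(\frac{18}{7} + \frac{6}{7} \cdot 1\right) = - 2 \left(-6 + 6 \cdot 16 - 60\right) + \left(\frac{18}{7} + \frac{6}{7}\right) = - 2 \left(-6 + 96 - 60\right) + \frac{24}{7} = \left(-2\right) 30 + \frac{24}{7} = -60 + \frac{24}{7} = - \frac{396}{7} \approx -56.571$)
$A{\left(10,-6 \right)} P - 31 = \left(-6 + 10\right) \left(- \frac{396}{7}\right) - 31 = 4 \left(- \frac{396}{7}\right) - 31 = - \frac{1584}{7} - 31 = - \frac{1801}{7}$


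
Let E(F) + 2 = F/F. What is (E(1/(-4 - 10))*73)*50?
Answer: -3650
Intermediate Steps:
E(F) = -1 (E(F) = -2 + F/F = -2 + 1 = -1)
(E(1/(-4 - 10))*73)*50 = -1*73*50 = -73*50 = -3650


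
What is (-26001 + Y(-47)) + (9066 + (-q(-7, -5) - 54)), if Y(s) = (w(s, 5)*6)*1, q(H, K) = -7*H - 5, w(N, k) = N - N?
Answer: -17033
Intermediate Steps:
w(N, k) = 0
q(H, K) = -5 - 7*H
Y(s) = 0 (Y(s) = (0*6)*1 = 0*1 = 0)
(-26001 + Y(-47)) + (9066 + (-q(-7, -5) - 54)) = (-26001 + 0) + (9066 + (-(-5 - 7*(-7)) - 54)) = -26001 + (9066 + (-(-5 + 49) - 54)) = -26001 + (9066 + (-1*44 - 54)) = -26001 + (9066 + (-44 - 54)) = -26001 + (9066 - 98) = -26001 + 8968 = -17033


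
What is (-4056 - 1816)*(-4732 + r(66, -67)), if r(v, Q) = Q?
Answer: 28179728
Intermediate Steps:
(-4056 - 1816)*(-4732 + r(66, -67)) = (-4056 - 1816)*(-4732 - 67) = -5872*(-4799) = 28179728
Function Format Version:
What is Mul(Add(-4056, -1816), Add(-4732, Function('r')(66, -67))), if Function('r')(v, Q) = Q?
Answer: 28179728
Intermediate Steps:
Mul(Add(-4056, -1816), Add(-4732, Function('r')(66, -67))) = Mul(Add(-4056, -1816), Add(-4732, -67)) = Mul(-5872, -4799) = 28179728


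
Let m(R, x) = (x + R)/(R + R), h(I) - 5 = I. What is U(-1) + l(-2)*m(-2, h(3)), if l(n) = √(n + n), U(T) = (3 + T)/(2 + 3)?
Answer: ⅖ - 3*I ≈ 0.4 - 3.0*I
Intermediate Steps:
U(T) = ⅗ + T/5 (U(T) = (3 + T)/5 = (3 + T)*(⅕) = ⅗ + T/5)
h(I) = 5 + I
m(R, x) = (R + x)/(2*R) (m(R, x) = (R + x)/((2*R)) = (R + x)*(1/(2*R)) = (R + x)/(2*R))
l(n) = √2*√n (l(n) = √(2*n) = √2*√n)
U(-1) + l(-2)*m(-2, h(3)) = (⅗ + (⅕)*(-1)) + (√2*√(-2))*((½)*(-2 + (5 + 3))/(-2)) = (⅗ - ⅕) + (√2*(I*√2))*((½)*(-½)*(-2 + 8)) = ⅖ + (2*I)*((½)*(-½)*6) = ⅖ + (2*I)*(-3/2) = ⅖ - 3*I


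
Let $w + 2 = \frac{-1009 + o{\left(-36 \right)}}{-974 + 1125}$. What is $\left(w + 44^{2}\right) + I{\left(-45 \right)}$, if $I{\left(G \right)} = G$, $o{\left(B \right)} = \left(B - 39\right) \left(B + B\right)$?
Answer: $\frac{289630}{151} \approx 1918.1$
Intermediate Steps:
$o{\left(B \right)} = 2 B \left(-39 + B\right)$ ($o{\left(B \right)} = \left(-39 + B\right) 2 B = 2 B \left(-39 + B\right)$)
$w = \frac{4089}{151}$ ($w = -2 + \frac{-1009 + 2 \left(-36\right) \left(-39 - 36\right)}{-974 + 1125} = -2 + \frac{-1009 + 2 \left(-36\right) \left(-75\right)}{151} = -2 + \left(-1009 + 5400\right) \frac{1}{151} = -2 + 4391 \cdot \frac{1}{151} = -2 + \frac{4391}{151} = \frac{4089}{151} \approx 27.079$)
$\left(w + 44^{2}\right) + I{\left(-45 \right)} = \left(\frac{4089}{151} + 44^{2}\right) - 45 = \left(\frac{4089}{151} + 1936\right) - 45 = \frac{296425}{151} - 45 = \frac{289630}{151}$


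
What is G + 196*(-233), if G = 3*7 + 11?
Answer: -45636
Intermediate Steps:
G = 32 (G = 21 + 11 = 32)
G + 196*(-233) = 32 + 196*(-233) = 32 - 45668 = -45636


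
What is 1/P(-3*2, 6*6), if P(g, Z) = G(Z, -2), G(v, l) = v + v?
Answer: 1/72 ≈ 0.013889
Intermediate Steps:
G(v, l) = 2*v
P(g, Z) = 2*Z
1/P(-3*2, 6*6) = 1/(2*(6*6)) = 1/(2*36) = 1/72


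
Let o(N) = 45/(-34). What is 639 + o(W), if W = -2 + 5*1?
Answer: 21681/34 ≈ 637.68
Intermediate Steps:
W = 3 (W = -2 + 5 = 3)
o(N) = -45/34 (o(N) = 45*(-1/34) = -45/34)
639 + o(W) = 639 - 45/34 = 21681/34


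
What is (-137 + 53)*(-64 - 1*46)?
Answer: 9240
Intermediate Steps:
(-137 + 53)*(-64 - 1*46) = -84*(-64 - 46) = -84*(-110) = 9240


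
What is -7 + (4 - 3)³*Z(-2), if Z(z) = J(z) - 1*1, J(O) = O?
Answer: -10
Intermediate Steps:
Z(z) = -1 + z (Z(z) = z - 1*1 = z - 1 = -1 + z)
-7 + (4 - 3)³*Z(-2) = -7 + (4 - 3)³*(-1 - 2) = -7 + 1³*(-3) = -7 + 1*(-3) = -7 - 3 = -10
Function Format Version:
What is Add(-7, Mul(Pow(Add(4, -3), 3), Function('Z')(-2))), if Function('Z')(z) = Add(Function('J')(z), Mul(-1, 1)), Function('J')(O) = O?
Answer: -10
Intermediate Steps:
Function('Z')(z) = Add(-1, z) (Function('Z')(z) = Add(z, Mul(-1, 1)) = Add(z, -1) = Add(-1, z))
Add(-7, Mul(Pow(Add(4, -3), 3), Function('Z')(-2))) = Add(-7, Mul(Pow(Add(4, -3), 3), Add(-1, -2))) = Add(-7, Mul(Pow(1, 3), -3)) = Add(-7, Mul(1, -3)) = Add(-7, -3) = -10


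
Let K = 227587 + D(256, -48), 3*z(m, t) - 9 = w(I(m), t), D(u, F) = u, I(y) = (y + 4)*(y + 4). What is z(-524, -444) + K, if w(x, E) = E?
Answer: 227698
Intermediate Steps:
I(y) = (4 + y)² (I(y) = (4 + y)*(4 + y) = (4 + y)²)
z(m, t) = 3 + t/3
K = 227843 (K = 227587 + 256 = 227843)
z(-524, -444) + K = (3 + (⅓)*(-444)) + 227843 = (3 - 148) + 227843 = -145 + 227843 = 227698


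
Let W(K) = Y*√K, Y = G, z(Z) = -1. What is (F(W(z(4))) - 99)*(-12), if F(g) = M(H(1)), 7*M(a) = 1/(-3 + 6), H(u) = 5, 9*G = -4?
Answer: 8312/7 ≈ 1187.4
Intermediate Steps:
G = -4/9 (G = (⅑)*(-4) = -4/9 ≈ -0.44444)
Y = -4/9 ≈ -0.44444
W(K) = -4*√K/9
M(a) = 1/21 (M(a) = 1/(7*(-3 + 6)) = (⅐)/3 = (⅐)*(⅓) = 1/21)
F(g) = 1/21
(F(W(z(4))) - 99)*(-12) = (1/21 - 99)*(-12) = -2078/21*(-12) = 8312/7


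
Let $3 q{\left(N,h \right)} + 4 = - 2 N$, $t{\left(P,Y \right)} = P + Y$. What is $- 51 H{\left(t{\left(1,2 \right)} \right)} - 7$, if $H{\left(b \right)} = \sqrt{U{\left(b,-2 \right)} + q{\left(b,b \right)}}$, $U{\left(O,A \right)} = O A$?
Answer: $-7 - 34 i \sqrt{21} \approx -7.0 - 155.81 i$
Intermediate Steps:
$U{\left(O,A \right)} = A O$
$q{\left(N,h \right)} = - \frac{4}{3} - \frac{2 N}{3}$ ($q{\left(N,h \right)} = - \frac{4}{3} + \frac{\left(-2\right) N}{3} = - \frac{4}{3} - \frac{2 N}{3}$)
$H{\left(b \right)} = \sqrt{- \frac{4}{3} - \frac{8 b}{3}}$ ($H{\left(b \right)} = \sqrt{- 2 b - \left(\frac{4}{3} + \frac{2 b}{3}\right)} = \sqrt{- \frac{4}{3} - \frac{8 b}{3}}$)
$- 51 H{\left(t{\left(1,2 \right)} \right)} - 7 = - 51 \frac{2 \sqrt{-3 - 6 \left(1 + 2\right)}}{3} - 7 = - 51 \frac{2 \sqrt{-3 - 18}}{3} - 7 = - 51 \frac{2 \sqrt{-21}}{3} - 7 = - 51 \frac{2 i \sqrt{21}}{3} - 7 = - 34 i \sqrt{21} - 7 = -7 - 34 i \sqrt{21}$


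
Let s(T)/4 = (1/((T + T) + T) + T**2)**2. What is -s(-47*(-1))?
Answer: -388054243600/19881 ≈ -1.9519e+7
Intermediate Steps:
s(T) = 4*(T**2 + 1/(3*T))**2 (s(T) = 4*(1/((T + T) + T) + T**2)**2 = 4*(1/(2*T + T) + T**2)**2 = 4*(1/(3*T) + T**2)**2 = 4*(T**2 + 1/(3*T))**2)
-s(-47*(-1)) = -4*(1 + 3*(-47*(-1))**3)**2/(9*(-47*(-1))**2) = -4*(1 + 3*47**3)**2/(9*47**2) = -4*(1 + 3*103823)**2/(9*2209) = -4*(1 + 311469)**2/(9*2209) = -4*311470**2/(9*2209) = -4*97013560900/(9*2209) = -1*388054243600/19881 = -388054243600/19881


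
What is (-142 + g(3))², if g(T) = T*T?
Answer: 17689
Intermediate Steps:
g(T) = T²
(-142 + g(3))² = (-142 + 3²)² = (-142 + 9)² = (-133)² = 17689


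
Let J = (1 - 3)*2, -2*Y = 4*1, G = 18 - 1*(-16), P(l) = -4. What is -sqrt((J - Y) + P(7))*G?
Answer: -34*I*sqrt(6) ≈ -83.283*I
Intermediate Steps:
G = 34 (G = 18 + 16 = 34)
Y = -2 ≈ -2.0000
J = -4 (J = -2*2 = -4)
-sqrt((J - Y) + P(7))*G = -sqrt((-4 - 1*(-2)) - 4)*34 = -sqrt((-4 + 2) - 4)*34 = -sqrt(-2 - 4)*34 = -sqrt(-6)*34 = -I*sqrt(6)*34 = -34*I*sqrt(6)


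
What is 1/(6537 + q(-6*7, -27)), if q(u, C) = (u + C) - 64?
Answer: 1/6404 ≈ 0.00015615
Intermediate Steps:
q(u, C) = -64 + C + u (q(u, C) = (C + u) - 64 = -64 + C + u)
1/(6537 + q(-6*7, -27)) = 1/(6537 + (-64 - 27 - 6*7)) = 1/(6537 + (-64 - 27 - 42)) = 1/(6537 - 133) = 1/6404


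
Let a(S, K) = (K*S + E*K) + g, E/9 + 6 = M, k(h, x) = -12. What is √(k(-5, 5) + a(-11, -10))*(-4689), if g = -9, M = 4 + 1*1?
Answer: -4689*√179 ≈ -62735.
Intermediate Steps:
M = 5 (M = 4 + 1 = 5)
E = -9 (E = -54 + 9*5 = -54 + 45 = -9)
a(S, K) = -9 - 9*K + K*S (a(S, K) = (K*S - 9*K) - 9 = (-9*K + K*S) - 9 = -9 - 9*K + K*S)
√(k(-5, 5) + a(-11, -10))*(-4689) = √(-12 + (-9 - 9*(-10) - 10*(-11)))*(-4689) = √(-12 + (-9 + 90 + 110))*(-4689) = √(-12 + 191)*(-4689) = √179*(-4689) = -4689*√179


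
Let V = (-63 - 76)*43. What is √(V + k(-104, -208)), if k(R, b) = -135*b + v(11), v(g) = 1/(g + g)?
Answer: 19*√29634/22 ≈ 148.67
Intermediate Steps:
v(g) = 1/(2*g)
k(R, b) = 1/22 - 135*b (k(R, b) = -135*b + (½)/11 = -135*b + (½)*(1/11) = -135*b + 1/22 = 1/22 - 135*b)
V = -5977 (V = -139*43 = -5977)
√(V + k(-104, -208)) = √(-5977 + (1/22 - 135*(-208))) = √(-5977 + (1/22 + 28080)) = √(-5977 + 617761/22) = √(486267/22) = 19*√29634/22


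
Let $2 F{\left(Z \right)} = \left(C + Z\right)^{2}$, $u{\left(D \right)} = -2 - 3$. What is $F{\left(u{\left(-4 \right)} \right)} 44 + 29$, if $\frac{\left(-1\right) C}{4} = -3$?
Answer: $1107$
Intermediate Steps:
$C = 12$ ($C = \left(-4\right) \left(-3\right) = 12$)
$u{\left(D \right)} = -5$ ($u{\left(D \right)} = -2 - 3 = -5$)
$F{\left(Z \right)} = \frac{\left(12 + Z\right)^{2}}{2}$
$F{\left(u{\left(-4 \right)} \right)} 44 + 29 = \frac{\left(12 - 5\right)^{2}}{2} \cdot 44 + 29 = \frac{7^{2}}{2} \cdot 44 + 29 = \frac{1}{2} \cdot 49 \cdot 44 + 29 = \frac{49}{2} \cdot 44 + 29 = 1078 + 29 = 1107$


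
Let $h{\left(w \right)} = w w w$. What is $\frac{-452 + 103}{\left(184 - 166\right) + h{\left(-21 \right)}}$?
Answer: $\frac{349}{9243} \approx 0.037758$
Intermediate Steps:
$h{\left(w \right)} = w^{3}$ ($h{\left(w \right)} = w^{2} w = w^{3}$)
$\frac{-452 + 103}{\left(184 - 166\right) + h{\left(-21 \right)}} = \frac{-452 + 103}{\left(184 - 166\right) + \left(-21\right)^{3}} = - \frac{349}{\left(184 - 166\right) - 9261} = - \frac{349}{18 - 9261} = - \frac{349}{-9243} = \left(-349\right) \left(- \frac{1}{9243}\right) = \frac{349}{9243}$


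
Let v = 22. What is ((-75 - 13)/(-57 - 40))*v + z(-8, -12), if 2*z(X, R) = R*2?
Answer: 772/97 ≈ 7.9588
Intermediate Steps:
z(X, R) = R (z(X, R) = (R*2)/2 = (2*R)/2 = R)
((-75 - 13)/(-57 - 40))*v + z(-8, -12) = ((-75 - 13)/(-57 - 40))*22 - 12 = -88/(-97)*22 - 12 = -88*(-1/97)*22 - 12 = (88/97)*22 - 12 = 1936/97 - 12 = 772/97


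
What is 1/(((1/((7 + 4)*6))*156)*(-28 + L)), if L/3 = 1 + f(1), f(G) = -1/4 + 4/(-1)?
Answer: -22/1963 ≈ -0.011207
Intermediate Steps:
f(G) = -17/4 (f(G) = -1*¼ + 4*(-1) = -¼ - 4 = -17/4)
L = -39/4 (L = 3*(1 - 17/4) = 3*(-13/4) = -39/4 ≈ -9.7500)
1/(((1/((7 + 4)*6))*156)*(-28 + L)) = 1/(((1/((7 + 4)*6))*156)*(-28 - 39/4)) = 1/((((⅙)/11)*156)*(-151/4)) = 1/((((1/11)*(⅙))*156)*(-151/4)) = 1/(((1/66)*156)*(-151/4)) = 1/((26/11)*(-151/4)) = 1/(-1963/22) = -22/1963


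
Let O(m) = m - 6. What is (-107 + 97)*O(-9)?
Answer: 150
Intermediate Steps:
O(m) = -6 + m
(-107 + 97)*O(-9) = (-107 + 97)*(-6 - 9) = -10*(-15) = 150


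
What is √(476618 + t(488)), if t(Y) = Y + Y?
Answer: 39*√314 ≈ 691.08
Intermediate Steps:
t(Y) = 2*Y
√(476618 + t(488)) = √(476618 + 2*488) = √(476618 + 976) = √477594 = 39*√314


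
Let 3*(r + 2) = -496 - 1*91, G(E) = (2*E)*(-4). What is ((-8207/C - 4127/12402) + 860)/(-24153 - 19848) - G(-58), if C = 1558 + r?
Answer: -19497599144003/42018930954 ≈ -464.02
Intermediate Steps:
G(E) = -8*E
r = -593/3 (r = -2 + (-496 - 1*91)/3 = -2 + (-496 - 91)/3 = -2 + (⅓)*(-587) = -2 - 587/3 = -593/3 ≈ -197.67)
C = 4081/3 (C = 1558 - 593/3 = 4081/3 ≈ 1360.3)
((-8207/C - 4127/12402) + 860)/(-24153 - 19848) - G(-58) = ((-8207/4081/3 - 4127/12402) + 860)/(-24153 - 19848) - (-8)*(-58) = ((-8207*3/4081 - 4127*1/12402) + 860)/(-44001) - 1*464 = ((-24621/4081 - 4127/12402) + 860)*(-1/44001) - 464 = (-6079093/954954 + 860)*(-1/44001) - 464 = (815181347/954954)*(-1/44001) - 464 = -815181347/42018930954 - 464 = -19497599144003/42018930954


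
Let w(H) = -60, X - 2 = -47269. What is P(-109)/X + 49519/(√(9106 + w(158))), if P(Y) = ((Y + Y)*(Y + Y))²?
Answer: -2258530576/47267 + 49519*√9046/9046 ≈ -47262.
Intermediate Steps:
X = -47267 (X = 2 - 47269 = -47267)
P(Y) = 16*Y⁴ (P(Y) = ((2*Y)*(2*Y))² = (4*Y²)² = 16*Y⁴)
P(-109)/X + 49519/(√(9106 + w(158))) = (16*(-109)⁴)/(-47267) + 49519/(√(9106 - 60)) = (16*141158161)*(-1/47267) + 49519/(√9046) = 2258530576*(-1/47267) + 49519*(√9046/9046) = -2258530576/47267 + 49519*√9046/9046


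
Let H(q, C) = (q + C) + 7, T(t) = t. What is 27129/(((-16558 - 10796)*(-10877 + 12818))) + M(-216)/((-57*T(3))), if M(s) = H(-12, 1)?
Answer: 23081933/1008788166 ≈ 0.022881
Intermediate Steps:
H(q, C) = 7 + C + q (H(q, C) = (C + q) + 7 = 7 + C + q)
M(s) = -4 (M(s) = 7 + 1 - 12 = -4)
27129/(((-16558 - 10796)*(-10877 + 12818))) + M(-216)/((-57*T(3))) = 27129/(((-16558 - 10796)*(-10877 + 12818))) - 4/((-57*3)) = 27129/((-27354*1941)) - 4/(-171) = 27129/(-53094114) - 4*(-1/171) = 27129*(-1/53094114) + 4/171 = -9043/17698038 + 4/171 = 23081933/1008788166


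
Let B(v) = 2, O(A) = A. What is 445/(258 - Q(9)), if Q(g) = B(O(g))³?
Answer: 89/50 ≈ 1.7800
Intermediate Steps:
Q(g) = 8 (Q(g) = 2³ = 8)
445/(258 - Q(9)) = 445/(258 - 1*8) = 445/(258 - 8) = 445/250 = 445*(1/250) = 89/50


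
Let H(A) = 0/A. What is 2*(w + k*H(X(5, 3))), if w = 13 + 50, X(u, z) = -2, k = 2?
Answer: 126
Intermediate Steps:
H(A) = 0
w = 63
2*(w + k*H(X(5, 3))) = 2*(63 + 2*0) = 2*(63 + 0) = 2*63 = 126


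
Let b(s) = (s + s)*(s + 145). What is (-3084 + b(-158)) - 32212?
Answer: -31188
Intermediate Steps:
b(s) = 2*s*(145 + s) (b(s) = (2*s)*(145 + s) = 2*s*(145 + s))
(-3084 + b(-158)) - 32212 = (-3084 + 2*(-158)*(145 - 158)) - 32212 = (-3084 + 2*(-158)*(-13)) - 32212 = (-3084 + 4108) - 32212 = 1024 - 32212 = -31188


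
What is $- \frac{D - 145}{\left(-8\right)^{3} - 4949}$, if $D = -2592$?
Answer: $- \frac{2737}{5461} \approx -0.50119$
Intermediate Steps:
$- \frac{D - 145}{\left(-8\right)^{3} - 4949} = - \frac{-2592 - 145}{\left(-8\right)^{3} - 4949} = - \frac{-2737}{-512 - 4949} = - \frac{-2737}{-5461} = - \frac{\left(-2737\right) \left(-1\right)}{5461} = \left(-1\right) \frac{2737}{5461} = - \frac{2737}{5461}$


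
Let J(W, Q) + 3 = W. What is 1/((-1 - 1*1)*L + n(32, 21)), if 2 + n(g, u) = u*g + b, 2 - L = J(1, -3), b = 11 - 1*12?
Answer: 1/661 ≈ 0.0015129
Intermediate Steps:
b = -1 (b = 11 - 12 = -1)
J(W, Q) = -3 + W
L = 4 (L = 2 - (-3 + 1) = 2 - 1*(-2) = 2 + 2 = 4)
n(g, u) = -3 + g*u (n(g, u) = -2 + (u*g - 1) = -2 + (g*u - 1) = -2 + (-1 + g*u) = -3 + g*u)
1/((-1 - 1*1)*L + n(32, 21)) = 1/((-1 - 1*1)*4 + (-3 + 32*21)) = 1/((-1 - 1)*4 + (-3 + 672)) = 1/(-2*4 + 669) = 1/(-8 + 669) = 1/661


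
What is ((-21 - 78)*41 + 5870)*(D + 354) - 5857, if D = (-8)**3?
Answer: -291995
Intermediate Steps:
D = -512
((-21 - 78)*41 + 5870)*(D + 354) - 5857 = ((-21 - 78)*41 + 5870)*(-512 + 354) - 5857 = (-99*41 + 5870)*(-158) - 5857 = (-4059 + 5870)*(-158) - 5857 = 1811*(-158) - 5857 = -286138 - 5857 = -291995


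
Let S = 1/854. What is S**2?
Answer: 1/729316 ≈ 1.3711e-6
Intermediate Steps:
S = 1/854 ≈ 0.0011710
S**2 = (1/854)**2 = 1/729316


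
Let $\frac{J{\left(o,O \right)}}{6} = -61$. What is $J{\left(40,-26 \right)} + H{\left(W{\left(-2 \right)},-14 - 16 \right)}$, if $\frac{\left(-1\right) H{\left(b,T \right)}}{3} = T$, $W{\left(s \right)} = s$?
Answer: $-276$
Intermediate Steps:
$H{\left(b,T \right)} = - 3 T$
$J{\left(o,O \right)} = -366$ ($J{\left(o,O \right)} = 6 \left(-61\right) = -366$)
$J{\left(40,-26 \right)} + H{\left(W{\left(-2 \right)},-14 - 16 \right)} = -366 - 3 \left(-14 - 16\right) = -366 - -90 = -366 + 90 = -276$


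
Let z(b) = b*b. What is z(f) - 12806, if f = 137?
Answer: 5963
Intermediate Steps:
z(b) = b²
z(f) - 12806 = 137² - 12806 = 18769 - 12806 = 5963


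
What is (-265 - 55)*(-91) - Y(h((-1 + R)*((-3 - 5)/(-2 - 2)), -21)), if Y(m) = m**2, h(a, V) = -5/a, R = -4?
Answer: 116479/4 ≈ 29120.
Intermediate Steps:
(-265 - 55)*(-91) - Y(h((-1 + R)*((-3 - 5)/(-2 - 2)), -21)) = (-265 - 55)*(-91) - (-5*(-2 - 2)/((-1 - 4)*(-3 - 5)))**2 = -320*(-91) - (-5/((-(-40)/(-4))))**2 = 29120 - (-5/((-(-40)*(-1)/4)))**2 = 29120 - (-5/((-5*2)))**2 = 29120 - (-5/(-10))**2 = 29120 - (-5*(-1/10))**2 = 29120 - (1/2)**2 = 29120 - 1*1/4 = 29120 - 1/4 = 116479/4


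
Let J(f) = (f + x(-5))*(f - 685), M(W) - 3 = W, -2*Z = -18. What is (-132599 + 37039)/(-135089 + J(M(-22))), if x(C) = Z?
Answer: 95560/128049 ≈ 0.74628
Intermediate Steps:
Z = 9 (Z = -½*(-18) = 9)
x(C) = 9
M(W) = 3 + W
J(f) = (-685 + f)*(9 + f) (J(f) = (f + 9)*(f - 685) = (9 + f)*(-685 + f) = (-685 + f)*(9 + f))
(-132599 + 37039)/(-135089 + J(M(-22))) = (-132599 + 37039)/(-135089 + (-6165 + (3 - 22)² - 676*(3 - 22))) = -95560/(-135089 + (-6165 + (-19)² - 676*(-19))) = -95560/(-135089 + (-6165 + 361 + 12844)) = -95560/(-135089 + 7040) = -95560/(-128049) = -95560*(-1/128049) = 95560/128049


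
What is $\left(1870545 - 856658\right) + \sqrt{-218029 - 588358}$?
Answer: $1013887 + i \sqrt{806387} \approx 1.0139 \cdot 10^{6} + 897.99 i$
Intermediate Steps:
$\left(1870545 - 856658\right) + \sqrt{-218029 - 588358} = 1013887 + \sqrt{-806387} = 1013887 + i \sqrt{806387}$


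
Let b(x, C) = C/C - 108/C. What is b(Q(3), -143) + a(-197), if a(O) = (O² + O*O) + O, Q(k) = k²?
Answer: 11071454/143 ≈ 77423.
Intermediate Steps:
b(x, C) = 1 - 108/C
a(O) = O + 2*O² (a(O) = (O² + O²) + O = 2*O² + O = O + 2*O²)
b(Q(3), -143) + a(-197) = (-108 - 143)/(-143) - 197*(1 + 2*(-197)) = -1/143*(-251) - 197*(1 - 394) = 251/143 - 197*(-393) = 251/143 + 77421 = 11071454/143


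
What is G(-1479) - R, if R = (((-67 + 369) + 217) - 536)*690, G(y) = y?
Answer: 10251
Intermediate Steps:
R = -11730 (R = ((302 + 217) - 536)*690 = (519 - 536)*690 = -17*690 = -11730)
G(-1479) - R = -1479 - 1*(-11730) = -1479 + 11730 = 10251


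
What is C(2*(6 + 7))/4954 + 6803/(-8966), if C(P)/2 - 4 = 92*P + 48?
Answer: 5061873/22208782 ≈ 0.22792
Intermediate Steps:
C(P) = 104 + 184*P (C(P) = 8 + 2*(92*P + 48) = 8 + 2*(48 + 92*P) = 8 + (96 + 184*P) = 104 + 184*P)
C(2*(6 + 7))/4954 + 6803/(-8966) = (104 + 184*(2*(6 + 7)))/4954 + 6803/(-8966) = (104 + 184*(2*13))*(1/4954) + 6803*(-1/8966) = (104 + 184*26)*(1/4954) - 6803/8966 = (104 + 4784)*(1/4954) - 6803/8966 = 4888*(1/4954) - 6803/8966 = 2444/2477 - 6803/8966 = 5061873/22208782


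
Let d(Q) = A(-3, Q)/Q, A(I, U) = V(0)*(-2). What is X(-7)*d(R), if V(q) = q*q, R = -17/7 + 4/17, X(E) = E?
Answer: 0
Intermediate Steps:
R = -261/119 (R = -17*⅐ + 4*(1/17) = -17/7 + 4/17 = -261/119 ≈ -2.1933)
V(q) = q²
A(I, U) = 0 (A(I, U) = 0²*(-2) = 0*(-2) = 0)
d(Q) = 0 (d(Q) = 0/Q = 0)
X(-7)*d(R) = -7*0 = 0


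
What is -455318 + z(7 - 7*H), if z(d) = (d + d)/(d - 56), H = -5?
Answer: -455324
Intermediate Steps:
z(d) = 2*d/(-56 + d) (z(d) = (2*d)/(-56 + d) = 2*d/(-56 + d))
-455318 + z(7 - 7*H) = -455318 + 2*(7 - 7*(-5))/(-56 + (7 - 7*(-5))) = -455318 + 2*(7 + 35)/(-56 + (7 + 35)) = -455318 + 2*42/(-56 + 42) = -455318 + 2*42/(-14) = -455318 + 2*42*(-1/14) = -455318 - 6 = -455324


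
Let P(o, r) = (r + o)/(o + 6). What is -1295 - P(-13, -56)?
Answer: -9134/7 ≈ -1304.9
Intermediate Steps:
P(o, r) = (o + r)/(6 + o)
-1295 - P(-13, -56) = -1295 - (-13 - 56)/(6 - 13) = -1295 - (-69)/(-7) = -1295 - (-1)*(-69)/7 = -1295 - 1*69/7 = -1295 - 69/7 = -9134/7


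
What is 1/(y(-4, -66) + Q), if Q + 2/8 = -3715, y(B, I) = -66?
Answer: -4/15125 ≈ -0.00026446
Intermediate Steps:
Q = -14861/4 (Q = -1/4 - 3715 = -14861/4 ≈ -3715.3)
1/(y(-4, -66) + Q) = 1/(-66 - 14861/4) = 1/(-15125/4) = -4/15125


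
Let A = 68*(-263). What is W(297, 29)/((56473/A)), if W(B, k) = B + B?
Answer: -10623096/56473 ≈ -188.11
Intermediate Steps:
W(B, k) = 2*B
A = -17884
W(297, 29)/((56473/A)) = (2*297)/((56473/(-17884))) = 594/((56473*(-1/17884))) = 594/(-56473/17884) = 594*(-17884/56473) = -10623096/56473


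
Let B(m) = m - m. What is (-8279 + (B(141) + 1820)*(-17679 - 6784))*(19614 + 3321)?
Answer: -1021317085965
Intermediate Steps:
B(m) = 0
(-8279 + (B(141) + 1820)*(-17679 - 6784))*(19614 + 3321) = (-8279 + (0 + 1820)*(-17679 - 6784))*(19614 + 3321) = (-8279 + 1820*(-24463))*22935 = (-8279 - 44522660)*22935 = -44530939*22935 = -1021317085965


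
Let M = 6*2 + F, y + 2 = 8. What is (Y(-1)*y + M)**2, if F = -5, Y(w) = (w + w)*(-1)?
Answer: 361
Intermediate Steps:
y = 6 (y = -2 + 8 = 6)
Y(w) = -2*w (Y(w) = (2*w)*(-1) = -2*w)
M = 7 (M = 6*2 - 5 = 12 - 5 = 7)
(Y(-1)*y + M)**2 = (-2*(-1)*6 + 7)**2 = (2*6 + 7)**2 = (12 + 7)**2 = 19**2 = 361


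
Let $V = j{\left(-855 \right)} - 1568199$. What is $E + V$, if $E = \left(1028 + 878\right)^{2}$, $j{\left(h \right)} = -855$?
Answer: $2063782$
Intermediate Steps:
$E = 3632836$ ($E = 1906^{2} = 3632836$)
$V = -1569054$ ($V = -855 - 1568199 = -1569054$)
$E + V = 3632836 - 1569054 = 2063782$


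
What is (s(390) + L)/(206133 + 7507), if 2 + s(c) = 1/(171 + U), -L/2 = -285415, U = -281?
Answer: 62791079/23500400 ≈ 2.6719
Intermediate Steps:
L = 570830 (L = -2*(-285415) = 570830)
s(c) = -221/110 (s(c) = -2 + 1/(171 - 281) = -2 + 1/(-110) = -2 - 1/110 = -221/110)
(s(390) + L)/(206133 + 7507) = (-221/110 + 570830)/(206133 + 7507) = (62791079/110)/213640 = (62791079/110)*(1/213640) = 62791079/23500400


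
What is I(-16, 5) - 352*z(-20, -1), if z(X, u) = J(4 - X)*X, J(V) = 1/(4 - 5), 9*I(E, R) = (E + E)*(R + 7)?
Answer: -21248/3 ≈ -7082.7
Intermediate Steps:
I(E, R) = 2*E*(7 + R)/9 (I(E, R) = ((E + E)*(R + 7))/9 = ((2*E)*(7 + R))/9 = (2*E*(7 + R))/9 = 2*E*(7 + R)/9)
J(V) = -1 (J(V) = 1/(-1) = -1)
z(X, u) = -X
I(-16, 5) - 352*z(-20, -1) = (2/9)*(-16)*(7 + 5) - (-352)*(-20) = (2/9)*(-16)*12 - 352*20 = -128/3 - 7040 = -21248/3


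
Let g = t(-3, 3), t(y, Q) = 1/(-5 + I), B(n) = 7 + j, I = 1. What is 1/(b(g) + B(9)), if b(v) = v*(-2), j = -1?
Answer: 2/13 ≈ 0.15385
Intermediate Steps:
B(n) = 6 (B(n) = 7 - 1 = 6)
t(y, Q) = -¼ (t(y, Q) = 1/(-5 + 1) = 1/(-4) = -¼)
g = -¼ ≈ -0.25000
b(v) = -2*v
1/(b(g) + B(9)) = 1/(-2*(-¼) + 6) = 1/(½ + 6) = 1/(13/2) = 2/13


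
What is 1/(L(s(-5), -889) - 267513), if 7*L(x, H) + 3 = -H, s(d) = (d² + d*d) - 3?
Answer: -7/1871705 ≈ -3.7399e-6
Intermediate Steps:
s(d) = -3 + 2*d² (s(d) = (d² + d²) - 3 = 2*d² - 3 = -3 + 2*d²)
L(x, H) = -3/7 - H/7 (L(x, H) = -3/7 + (-H)/7 = -3/7 - H/7)
1/(L(s(-5), -889) - 267513) = 1/((-3/7 - ⅐*(-889)) - 267513) = 1/((-3/7 + 127) - 267513) = 1/(886/7 - 267513) = 1/(-1871705/7) = -7/1871705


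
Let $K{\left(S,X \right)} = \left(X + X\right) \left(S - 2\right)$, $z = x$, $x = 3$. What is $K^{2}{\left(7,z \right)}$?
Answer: $900$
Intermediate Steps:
$z = 3$
$K{\left(S,X \right)} = 2 X \left(-2 + S\right)$
$K^{2}{\left(7,z \right)} = \left(2 \cdot 3 \left(-2 + 7\right)\right)^{2} = \left(2 \cdot 3 \cdot 5\right)^{2} = 30^{2} = 900$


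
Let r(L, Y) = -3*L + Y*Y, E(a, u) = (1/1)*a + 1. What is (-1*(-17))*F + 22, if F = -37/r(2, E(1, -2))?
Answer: 673/2 ≈ 336.50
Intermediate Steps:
E(a, u) = 1 + a (E(a, u) = (1*1)*a + 1 = 1*a + 1 = a + 1 = 1 + a)
r(L, Y) = Y² - 3*L (r(L, Y) = -3*L + Y² = Y² - 3*L)
F = 37/2 (F = -37/((1 + 1)² - 3*2) = -37/(2² - 6) = -37/(4 - 6) = -37/(-2) = -37*(-½) = 37/2 ≈ 18.500)
(-1*(-17))*F + 22 = -1*(-17)*(37/2) + 22 = 17*(37/2) + 22 = 629/2 + 22 = 673/2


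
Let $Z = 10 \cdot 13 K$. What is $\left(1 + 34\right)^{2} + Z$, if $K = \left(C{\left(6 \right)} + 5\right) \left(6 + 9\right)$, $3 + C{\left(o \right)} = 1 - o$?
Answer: $-4625$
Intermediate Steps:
$C{\left(o \right)} = -2 - o$ ($C{\left(o \right)} = -3 - \left(-1 + o\right) = -2 - o$)
$K = -45$ ($K = \left(\left(-2 - 6\right) + 5\right) \left(6 + 9\right) = \left(\left(-2 - 6\right) + 5\right) 15 = \left(-8 + 5\right) 15 = \left(-3\right) 15 = -45$)
$Z = -5850$ ($Z = 10 \cdot 13 \left(-45\right) = 130 \left(-45\right) = -5850$)
$\left(1 + 34\right)^{2} + Z = \left(1 + 34\right)^{2} - 5850 = 35^{2} - 5850 = 1225 - 5850 = -4625$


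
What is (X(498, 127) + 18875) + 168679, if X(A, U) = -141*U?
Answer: 169647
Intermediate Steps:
(X(498, 127) + 18875) + 168679 = (-141*127 + 18875) + 168679 = (-17907 + 18875) + 168679 = 968 + 168679 = 169647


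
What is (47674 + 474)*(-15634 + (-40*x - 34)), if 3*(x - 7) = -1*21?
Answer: -754382864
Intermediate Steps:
x = 0 (x = 7 + (-1*21)/3 = 7 + (⅓)*(-21) = 7 - 7 = 0)
(47674 + 474)*(-15634 + (-40*x - 34)) = (47674 + 474)*(-15634 + (-40*0 - 34)) = 48148*(-15634 + (0 - 34)) = 48148*(-15634 - 34) = 48148*(-15668) = -754382864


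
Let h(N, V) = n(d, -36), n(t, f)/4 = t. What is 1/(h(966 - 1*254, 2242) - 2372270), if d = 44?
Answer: -1/2372094 ≈ -4.2157e-7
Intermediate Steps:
n(t, f) = 4*t
h(N, V) = 176 (h(N, V) = 4*44 = 176)
1/(h(966 - 1*254, 2242) - 2372270) = 1/(176 - 2372270) = 1/(-2372094) = -1/2372094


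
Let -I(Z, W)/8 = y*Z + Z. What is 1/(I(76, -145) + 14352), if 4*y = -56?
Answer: 1/22256 ≈ 4.4932e-5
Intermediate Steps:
y = -14 (y = (1/4)*(-56) = -14)
I(Z, W) = 104*Z (I(Z, W) = -8*(-14*Z + Z) = -(-104)*Z = 104*Z)
1/(I(76, -145) + 14352) = 1/(104*76 + 14352) = 1/(7904 + 14352) = 1/22256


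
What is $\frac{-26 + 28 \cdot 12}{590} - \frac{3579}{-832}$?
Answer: $\frac{236953}{49088} \approx 4.8271$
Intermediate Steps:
$\frac{-26 + 28 \cdot 12}{590} - \frac{3579}{-832} = \left(-26 + 336\right) \frac{1}{590} - - \frac{3579}{832} = 310 \cdot \frac{1}{590} + \frac{3579}{832} = \frac{31}{59} + \frac{3579}{832} = \frac{236953}{49088}$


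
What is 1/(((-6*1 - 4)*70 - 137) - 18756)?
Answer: -1/19593 ≈ -5.1039e-5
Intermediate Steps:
1/(((-6*1 - 4)*70 - 137) - 18756) = 1/(((-6 - 4)*70 - 137) - 18756) = 1/((-10*70 - 137) - 18756) = 1/((-700 - 137) - 18756) = 1/(-837 - 18756) = 1/(-19593) = -1/19593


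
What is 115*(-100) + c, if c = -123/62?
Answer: -713123/62 ≈ -11502.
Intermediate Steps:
c = -123/62 (c = -123*1/62 = -123/62 ≈ -1.9839)
115*(-100) + c = 115*(-100) - 123/62 = -11500 - 123/62 = -713123/62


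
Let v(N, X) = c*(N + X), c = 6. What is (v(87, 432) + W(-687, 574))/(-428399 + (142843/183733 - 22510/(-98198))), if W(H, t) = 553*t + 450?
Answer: -2895648912515062/3864623950832861 ≈ -0.74927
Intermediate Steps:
W(H, t) = 450 + 553*t
v(N, X) = 6*N + 6*X (v(N, X) = 6*(N + X) = 6*N + 6*X)
(v(87, 432) + W(-687, 574))/(-428399 + (142843/183733 - 22510/(-98198))) = ((6*87 + 6*432) + (450 + 553*574))/(-428399 + (142843/183733 - 22510/(-98198))) = ((522 + 2592) + (450 + 317422))/(-428399 + (142843*(1/183733) - 22510*(-1/98198))) = (3114 + 317872)/(-428399 + (142843/183733 + 11255/49099)) = 320986/(-428399 + 9081363372/9021106567) = 320986/(-3864623950832861/9021106567) = 320986*(-9021106567/3864623950832861) = -2895648912515062/3864623950832861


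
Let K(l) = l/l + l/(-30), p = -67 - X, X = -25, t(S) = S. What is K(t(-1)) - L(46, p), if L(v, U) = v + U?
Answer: -89/30 ≈ -2.9667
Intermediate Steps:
p = -42 (p = -67 - 1*(-25) = -67 + 25 = -42)
L(v, U) = U + v
K(l) = 1 - l/30 (K(l) = 1 + l*(-1/30) = 1 - l/30)
K(t(-1)) - L(46, p) = (1 - 1/30*(-1)) - (-42 + 46) = (1 + 1/30) - 1*4 = 31/30 - 4 = -89/30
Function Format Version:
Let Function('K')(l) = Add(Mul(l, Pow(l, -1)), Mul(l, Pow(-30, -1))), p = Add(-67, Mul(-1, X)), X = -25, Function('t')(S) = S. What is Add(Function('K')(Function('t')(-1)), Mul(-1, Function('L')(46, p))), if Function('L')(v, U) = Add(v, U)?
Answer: Rational(-89, 30) ≈ -2.9667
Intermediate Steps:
p = -42 (p = Add(-67, Mul(-1, -25)) = Add(-67, 25) = -42)
Function('L')(v, U) = Add(U, v)
Function('K')(l) = Add(1, Mul(Rational(-1, 30), l)) (Function('K')(l) = Add(1, Mul(l, Rational(-1, 30))) = Add(1, Mul(Rational(-1, 30), l)))
Add(Function('K')(Function('t')(-1)), Mul(-1, Function('L')(46, p))) = Add(Add(1, Mul(Rational(-1, 30), -1)), Mul(-1, Add(-42, 46))) = Add(Add(1, Rational(1, 30)), Mul(-1, 4)) = Add(Rational(31, 30), -4) = Rational(-89, 30)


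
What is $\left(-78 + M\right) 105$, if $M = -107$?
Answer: $-19425$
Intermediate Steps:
$\left(-78 + M\right) 105 = \left(-78 - 107\right) 105 = \left(-185\right) 105 = -19425$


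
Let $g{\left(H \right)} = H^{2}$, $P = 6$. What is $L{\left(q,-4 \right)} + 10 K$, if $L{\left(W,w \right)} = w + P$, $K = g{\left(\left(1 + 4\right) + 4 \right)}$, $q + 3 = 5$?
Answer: $812$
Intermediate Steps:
$q = 2$ ($q = -3 + 5 = 2$)
$K = 81$ ($K = \left(\left(1 + 4\right) + 4\right)^{2} = \left(5 + 4\right)^{2} = 9^{2} = 81$)
$L{\left(W,w \right)} = 6 + w$ ($L{\left(W,w \right)} = w + 6 = 6 + w$)
$L{\left(q,-4 \right)} + 10 K = \left(6 - 4\right) + 10 \cdot 81 = 2 + 810 = 812$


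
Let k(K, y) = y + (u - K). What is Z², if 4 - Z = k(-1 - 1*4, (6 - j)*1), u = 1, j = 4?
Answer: 16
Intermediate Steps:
k(K, y) = 1 + y - K (k(K, y) = y + (1 - K) = 1 + y - K)
Z = -4 (Z = 4 - (1 + (6 - 1*4)*1 - (-1 - 1*4)) = 4 - (1 + (6 - 4)*1 - (-1 - 4)) = 4 - (1 + 2*1 - 1*(-5)) = 4 - (1 + 2 + 5) = 4 - 1*8 = 4 - 8 = -4)
Z² = (-4)² = 16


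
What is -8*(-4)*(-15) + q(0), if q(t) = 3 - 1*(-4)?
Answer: -473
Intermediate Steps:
q(t) = 7 (q(t) = 3 + 4 = 7)
-8*(-4)*(-15) + q(0) = -8*(-4)*(-15) + 7 = 32*(-15) + 7 = -480 + 7 = -473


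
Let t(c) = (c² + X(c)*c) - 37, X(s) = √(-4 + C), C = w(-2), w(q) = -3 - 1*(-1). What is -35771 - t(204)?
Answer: -77350 - 204*I*√6 ≈ -77350.0 - 499.7*I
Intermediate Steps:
w(q) = -2 (w(q) = -3 + 1 = -2)
C = -2
X(s) = I*√6 (X(s) = √(-4 - 2) = √(-6) = I*√6)
t(c) = -37 + c² + I*c*√6 (t(c) = (c² + (I*√6)*c) - 37 = (c² + I*c*√6) - 37 = -37 + c² + I*c*√6)
-35771 - t(204) = -35771 - (-37 + 204² + I*204*√6) = -35771 - (-37 + 41616 + 204*I*√6) = -35771 - (41579 + 204*I*√6) = -35771 + (-41579 - 204*I*√6) = -77350 - 204*I*√6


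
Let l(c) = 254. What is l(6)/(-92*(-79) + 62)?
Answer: 127/3665 ≈ 0.034652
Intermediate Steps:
l(6)/(-92*(-79) + 62) = 254/(-92*(-79) + 62) = 254/(7268 + 62) = 254/7330 = 254*(1/7330) = 127/3665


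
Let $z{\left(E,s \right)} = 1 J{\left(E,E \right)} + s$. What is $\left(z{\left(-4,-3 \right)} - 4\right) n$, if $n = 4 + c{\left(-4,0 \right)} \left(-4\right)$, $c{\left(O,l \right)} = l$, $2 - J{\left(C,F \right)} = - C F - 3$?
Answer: $56$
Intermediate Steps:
$J{\left(C,F \right)} = 5 + C F$ ($J{\left(C,F \right)} = 2 - \left(- C F - 3\right) = 2 - \left(-3 - C F\right) = 2 + \left(3 + C F\right) = 5 + C F$)
$z{\left(E,s \right)} = 5 + s + E^{2}$ ($z{\left(E,s \right)} = 1 \left(5 + E E\right) + s = 1 \left(5 + E^{2}\right) + s = \left(5 + E^{2}\right) + s = 5 + s + E^{2}$)
$n = 4$ ($n = 4 + 0 \left(-4\right) = 4 + 0 = 4$)
$\left(z{\left(-4,-3 \right)} - 4\right) n = \left(\left(5 - 3 + \left(-4\right)^{2}\right) - 4\right) 4 = \left(\left(5 - 3 + 16\right) - 4\right) 4 = \left(18 - 4\right) 4 = 14 \cdot 4 = 56$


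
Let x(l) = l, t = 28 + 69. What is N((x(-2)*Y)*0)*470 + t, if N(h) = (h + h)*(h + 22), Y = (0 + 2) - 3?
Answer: 97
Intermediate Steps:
t = 97
Y = -1 (Y = 2 - 3 = -1)
N(h) = 2*h*(22 + h) (N(h) = (2*h)*(22 + h) = 2*h*(22 + h))
N((x(-2)*Y)*0)*470 + t = (2*(-2*(-1)*0)*(22 - 2*(-1)*0))*470 + 97 = (2*(2*0)*(22 + 2*0))*470 + 97 = (2*0*(22 + 0))*470 + 97 = (2*0*22)*470 + 97 = 0*470 + 97 = 0 + 97 = 97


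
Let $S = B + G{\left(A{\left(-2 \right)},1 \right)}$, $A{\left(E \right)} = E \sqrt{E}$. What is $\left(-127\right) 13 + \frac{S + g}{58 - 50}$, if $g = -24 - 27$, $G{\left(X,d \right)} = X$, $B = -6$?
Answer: $- \frac{13265}{8} - \frac{i \sqrt{2}}{4} \approx -1658.1 - 0.35355 i$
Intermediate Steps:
$A{\left(E \right)} = E^{\frac{3}{2}}$
$S = -6 - 2 i \sqrt{2}$ ($S = -6 + \left(-2\right)^{\frac{3}{2}} = -6 - 2 i \sqrt{2} \approx -6.0 - 2.8284 i$)
$g = -51$
$\left(-127\right) 13 + \frac{S + g}{58 - 50} = \left(-127\right) 13 + \frac{\left(-6 - 2 i \sqrt{2}\right) - 51}{58 - 50} = -1651 + \frac{-57 - 2 i \sqrt{2}}{8} = -1651 + \left(-57 - 2 i \sqrt{2}\right) \frac{1}{8} = -1651 - \left(\frac{57}{8} + \frac{i \sqrt{2}}{4}\right) = - \frac{13265}{8} - \frac{i \sqrt{2}}{4}$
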